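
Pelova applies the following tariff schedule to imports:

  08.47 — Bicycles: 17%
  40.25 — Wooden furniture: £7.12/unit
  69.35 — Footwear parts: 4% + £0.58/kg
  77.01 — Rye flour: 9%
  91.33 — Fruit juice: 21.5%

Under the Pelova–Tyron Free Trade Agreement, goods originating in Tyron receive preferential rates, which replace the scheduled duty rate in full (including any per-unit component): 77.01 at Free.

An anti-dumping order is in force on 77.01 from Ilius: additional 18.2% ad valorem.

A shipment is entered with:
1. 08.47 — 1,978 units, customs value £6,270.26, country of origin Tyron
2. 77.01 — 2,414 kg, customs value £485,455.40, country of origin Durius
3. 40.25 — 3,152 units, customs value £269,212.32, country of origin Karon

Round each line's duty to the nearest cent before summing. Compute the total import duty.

£67,199.17

Line 1 (08.47, Tyron, 1,978 units, £6,270.26):
Base rate for 08.47 is 17%.
Origin Tyron is the FTA partner but 08.47 is not on the preference list; base rate stands.
Duty = £6,270.26 × 17% = £1,065.94.
Line 2 (77.01, Durius, 2,414 kg, £485,455.40):
Base rate for 77.01 is 9%.
77.01 has an FTA preferential rate, but origin Durius is not Tyron; base rate stands.
The additional-duty order on 77.01 targets Ilius, not Durius; it does not apply.
Duty = £485,455.40 × 9% = £43,690.99.
Line 3 (40.25, Karon, 3,152 units, £269,212.32):
Base rate for 40.25 is £7.12/unit.
Duty = 3,152 × £7.12 = £22,442.24.
Total = £1,065.94 + £43,690.99 + £22,442.24 = £67,199.17.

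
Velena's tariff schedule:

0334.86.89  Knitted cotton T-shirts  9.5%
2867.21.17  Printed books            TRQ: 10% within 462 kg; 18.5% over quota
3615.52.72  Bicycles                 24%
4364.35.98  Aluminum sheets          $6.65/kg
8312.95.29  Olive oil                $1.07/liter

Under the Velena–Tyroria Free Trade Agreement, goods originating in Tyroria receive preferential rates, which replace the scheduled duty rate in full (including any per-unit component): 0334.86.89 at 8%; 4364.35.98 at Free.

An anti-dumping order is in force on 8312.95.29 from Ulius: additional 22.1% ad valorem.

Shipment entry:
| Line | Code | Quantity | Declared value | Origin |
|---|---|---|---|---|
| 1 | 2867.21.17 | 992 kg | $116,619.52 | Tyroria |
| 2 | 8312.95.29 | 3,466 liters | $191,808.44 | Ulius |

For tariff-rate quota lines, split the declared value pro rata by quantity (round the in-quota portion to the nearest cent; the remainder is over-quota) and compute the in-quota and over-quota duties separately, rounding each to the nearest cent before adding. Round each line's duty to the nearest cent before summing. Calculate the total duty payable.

Line 1 (2867.21.17, Tyroria, 992 kg, $116,619.52):
Code 2867.21.17 is under a tariff-rate quota (threshold 462 kg). In-quota: 462 kg at 10%; over-quota: 530 kg at 18.5%.
Pro-rata value split: in-quota = $116,619.52 × 462/992 = $54,312.72; over-quota = $116,619.52 − $54,312.72 = $62,306.80.
In-quota duty = $54,312.72 × 10% = $5,431.27. Over-quota duty = $62,306.80 × 18.5% = $11,526.76.
Line duty = $5,431.27 + $11,526.76 = $16,958.03.
Line 2 (8312.95.29, Ulius, 3,466 liters, $191,808.44):
Base rate for 8312.95.29 is $1.07/liter.
Additional duty on 8312.95.29 from Ulius: +22.1% ad valorem. Applied ad valorem rate = 22.1%.
Duty = $191,808.44 × 22.1% + 3,466 × $1.07 = $46,098.29.
Total = $16,958.03 + $46,098.29 = $63,056.32.

$63,056.32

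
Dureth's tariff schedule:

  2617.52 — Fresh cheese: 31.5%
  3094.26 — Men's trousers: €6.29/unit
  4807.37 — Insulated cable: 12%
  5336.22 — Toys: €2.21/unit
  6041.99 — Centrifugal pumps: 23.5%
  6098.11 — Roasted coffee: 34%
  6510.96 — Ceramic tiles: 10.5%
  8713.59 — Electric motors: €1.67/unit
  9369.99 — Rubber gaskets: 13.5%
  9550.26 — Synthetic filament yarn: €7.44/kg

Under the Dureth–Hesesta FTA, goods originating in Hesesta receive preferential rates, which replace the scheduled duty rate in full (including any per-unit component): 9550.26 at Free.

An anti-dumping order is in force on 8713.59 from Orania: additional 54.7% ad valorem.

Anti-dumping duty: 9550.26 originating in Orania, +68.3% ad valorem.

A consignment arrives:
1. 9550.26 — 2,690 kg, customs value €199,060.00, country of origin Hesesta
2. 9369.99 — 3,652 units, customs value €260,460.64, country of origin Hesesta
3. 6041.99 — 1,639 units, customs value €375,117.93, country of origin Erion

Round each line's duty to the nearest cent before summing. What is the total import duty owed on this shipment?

Line 1 (9550.26, Hesesta, 2,690 kg, €199,060.00):
Base rate for 9550.26 is €7.44/kg.
Origin Hesesta qualifies under the Dureth–Hesesta agreement and 9550.26 is covered: preferential rate Free applies instead.
The additional-duty order on 9550.26 targets Orania, not Hesesta; it does not apply.
Duty = €199,060.00 × 0% = €0.00.
Line 2 (9369.99, Hesesta, 3,652 units, €260,460.64):
Base rate for 9369.99 is 13.5%.
Origin Hesesta is the FTA partner but 9369.99 is not on the preference list; base rate stands.
Duty = €260,460.64 × 13.5% = €35,162.19.
Line 3 (6041.99, Erion, 1,639 units, €375,117.93):
Base rate for 6041.99 is 23.5%.
Duty = €375,117.93 × 23.5% = €88,152.71.
Total = €0.00 + €35,162.19 + €88,152.71 = €123,314.90.

€123,314.90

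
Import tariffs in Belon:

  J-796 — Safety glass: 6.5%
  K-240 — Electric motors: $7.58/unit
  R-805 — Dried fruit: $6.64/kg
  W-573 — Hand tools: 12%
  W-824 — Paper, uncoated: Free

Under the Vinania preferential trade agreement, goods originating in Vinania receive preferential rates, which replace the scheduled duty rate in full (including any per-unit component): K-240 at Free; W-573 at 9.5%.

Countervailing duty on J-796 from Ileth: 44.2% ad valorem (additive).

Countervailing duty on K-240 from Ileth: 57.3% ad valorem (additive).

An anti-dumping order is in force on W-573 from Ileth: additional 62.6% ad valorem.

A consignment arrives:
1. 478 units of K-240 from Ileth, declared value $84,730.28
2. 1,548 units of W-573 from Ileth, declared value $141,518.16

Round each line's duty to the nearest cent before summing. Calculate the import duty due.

$157,746.24

Line 1 (K-240, Ileth, 478 units, $84,730.28):
Base rate for K-240 is $7.58/unit.
K-240 has an FTA preferential rate, but origin Ileth is not Vinania; base rate stands.
Additional duty on K-240 from Ileth: +57.3% ad valorem. Applied ad valorem rate = 57.3%.
Duty = $84,730.28 × 57.3% + 478 × $7.58 = $52,173.69.
Line 2 (W-573, Ileth, 1,548 units, $141,518.16):
Base rate for W-573 is 12%.
W-573 has an FTA preferential rate, but origin Ileth is not Vinania; base rate stands.
Additional duty on W-573 from Ileth: +62.6%. Applied ad valorem rate: 12% + 62.6% = 74.6%.
Duty = $141,518.16 × 74.6% = $105,572.55.
Total = $52,173.69 + $105,572.55 = $157,746.24.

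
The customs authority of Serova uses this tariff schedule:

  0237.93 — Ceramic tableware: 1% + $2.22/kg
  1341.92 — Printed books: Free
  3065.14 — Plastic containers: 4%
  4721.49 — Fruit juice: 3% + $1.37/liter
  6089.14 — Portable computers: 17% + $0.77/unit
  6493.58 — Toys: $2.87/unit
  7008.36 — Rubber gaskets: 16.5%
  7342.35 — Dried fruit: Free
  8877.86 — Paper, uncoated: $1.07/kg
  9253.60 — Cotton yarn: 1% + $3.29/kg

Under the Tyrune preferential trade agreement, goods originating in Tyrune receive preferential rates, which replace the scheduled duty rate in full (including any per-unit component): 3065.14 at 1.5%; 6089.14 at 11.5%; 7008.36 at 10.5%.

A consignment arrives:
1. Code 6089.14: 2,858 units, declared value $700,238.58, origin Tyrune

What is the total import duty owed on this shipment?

Line 1 (6089.14, Tyrune, 2,858 units, $700,238.58):
Base rate for 6089.14 is 17% + $0.77/unit.
Origin Tyrune qualifies under the Serova–Tyrune agreement and 6089.14 is covered: preferential rate 11.5% applies instead.
Duty = $700,238.58 × 11.5% = $80,527.44.

$80,527.44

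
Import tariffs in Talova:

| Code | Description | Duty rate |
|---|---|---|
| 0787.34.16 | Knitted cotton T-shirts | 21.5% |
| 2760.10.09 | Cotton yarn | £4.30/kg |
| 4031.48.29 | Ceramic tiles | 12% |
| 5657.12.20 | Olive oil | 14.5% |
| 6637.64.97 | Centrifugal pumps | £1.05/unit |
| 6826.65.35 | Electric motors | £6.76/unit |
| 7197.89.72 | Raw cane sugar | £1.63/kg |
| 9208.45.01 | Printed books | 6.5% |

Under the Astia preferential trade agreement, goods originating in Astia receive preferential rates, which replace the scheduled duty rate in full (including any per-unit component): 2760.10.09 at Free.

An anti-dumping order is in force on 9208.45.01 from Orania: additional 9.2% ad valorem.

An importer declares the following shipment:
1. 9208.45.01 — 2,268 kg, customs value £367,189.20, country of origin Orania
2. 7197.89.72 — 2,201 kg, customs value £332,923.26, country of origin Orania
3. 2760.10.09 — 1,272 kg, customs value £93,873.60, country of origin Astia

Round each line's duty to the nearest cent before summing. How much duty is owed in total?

Line 1 (9208.45.01, Orania, 2,268 kg, £367,189.20):
Base rate for 9208.45.01 is 6.5%.
Additional duty on 9208.45.01 from Orania: +9.2%. Applied ad valorem rate: 6.5% + 9.2% = 15.7%.
Duty = £367,189.20 × 15.7% = £57,648.70.
Line 2 (7197.89.72, Orania, 2,201 kg, £332,923.26):
Base rate for 7197.89.72 is £1.63/kg.
Duty = 2,201 × £1.63 = £3,587.63.
Line 3 (2760.10.09, Astia, 1,272 kg, £93,873.60):
Base rate for 2760.10.09 is £4.30/kg.
Origin Astia qualifies under the Talova–Astia agreement and 2760.10.09 is covered: preferential rate Free applies instead.
Duty = £93,873.60 × 0% = £0.00.
Total = £57,648.70 + £3,587.63 + £0.00 = £61,236.33.

£61,236.33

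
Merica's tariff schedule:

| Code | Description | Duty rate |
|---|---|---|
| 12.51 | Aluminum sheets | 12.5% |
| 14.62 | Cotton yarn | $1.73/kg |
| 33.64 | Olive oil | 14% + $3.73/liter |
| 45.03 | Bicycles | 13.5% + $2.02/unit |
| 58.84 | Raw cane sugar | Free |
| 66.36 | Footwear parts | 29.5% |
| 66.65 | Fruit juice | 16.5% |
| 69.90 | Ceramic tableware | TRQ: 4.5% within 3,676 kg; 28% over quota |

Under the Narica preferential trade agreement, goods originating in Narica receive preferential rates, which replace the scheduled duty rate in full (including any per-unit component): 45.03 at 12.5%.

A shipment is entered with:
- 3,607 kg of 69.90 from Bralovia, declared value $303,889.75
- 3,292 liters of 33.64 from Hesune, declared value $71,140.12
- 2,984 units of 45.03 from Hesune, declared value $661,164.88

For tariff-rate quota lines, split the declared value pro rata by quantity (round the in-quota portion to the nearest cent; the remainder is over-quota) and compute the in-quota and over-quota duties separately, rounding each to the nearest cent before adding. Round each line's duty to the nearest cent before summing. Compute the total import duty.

$131,198.76

Line 1 (69.90, Bralovia, 3,607 kg, $303,889.75):
Code 69.90 is under a tariff-rate quota (threshold 3,676 kg). Quantity 3,607 kg is within the quota, so the in-quota rate 4.5% applies to the full value.
Duty = $303,889.75 × 4.5% = $13,675.04.
Line 2 (33.64, Hesune, 3,292 liters, $71,140.12):
Base rate for 33.64 is 14% + $3.73/liter.
Duty = $71,140.12 × 14% + 3,292 × $3.73 = $22,238.78.
Line 3 (45.03, Hesune, 2,984 units, $661,164.88):
Base rate for 45.03 is 13.5% + $2.02/unit.
45.03 has an FTA preferential rate, but origin Hesune is not Narica; base rate stands.
Duty = $661,164.88 × 13.5% + 2,984 × $2.02 = $95,284.94.
Total = $13,675.04 + $22,238.78 + $95,284.94 = $131,198.76.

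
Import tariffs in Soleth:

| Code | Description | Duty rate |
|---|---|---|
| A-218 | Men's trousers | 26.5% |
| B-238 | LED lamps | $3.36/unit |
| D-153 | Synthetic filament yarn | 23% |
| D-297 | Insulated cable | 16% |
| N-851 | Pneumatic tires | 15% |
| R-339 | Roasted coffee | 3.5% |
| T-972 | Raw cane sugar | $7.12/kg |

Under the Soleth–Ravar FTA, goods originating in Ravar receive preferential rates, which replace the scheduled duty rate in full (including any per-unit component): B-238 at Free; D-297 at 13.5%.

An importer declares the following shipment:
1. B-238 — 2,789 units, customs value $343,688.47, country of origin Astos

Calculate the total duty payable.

$9,371.04

Line 1 (B-238, Astos, 2,789 units, $343,688.47):
Base rate for B-238 is $3.36/unit.
B-238 has an FTA preferential rate, but origin Astos is not Ravar; base rate stands.
Duty = 2,789 × $3.36 = $9,371.04.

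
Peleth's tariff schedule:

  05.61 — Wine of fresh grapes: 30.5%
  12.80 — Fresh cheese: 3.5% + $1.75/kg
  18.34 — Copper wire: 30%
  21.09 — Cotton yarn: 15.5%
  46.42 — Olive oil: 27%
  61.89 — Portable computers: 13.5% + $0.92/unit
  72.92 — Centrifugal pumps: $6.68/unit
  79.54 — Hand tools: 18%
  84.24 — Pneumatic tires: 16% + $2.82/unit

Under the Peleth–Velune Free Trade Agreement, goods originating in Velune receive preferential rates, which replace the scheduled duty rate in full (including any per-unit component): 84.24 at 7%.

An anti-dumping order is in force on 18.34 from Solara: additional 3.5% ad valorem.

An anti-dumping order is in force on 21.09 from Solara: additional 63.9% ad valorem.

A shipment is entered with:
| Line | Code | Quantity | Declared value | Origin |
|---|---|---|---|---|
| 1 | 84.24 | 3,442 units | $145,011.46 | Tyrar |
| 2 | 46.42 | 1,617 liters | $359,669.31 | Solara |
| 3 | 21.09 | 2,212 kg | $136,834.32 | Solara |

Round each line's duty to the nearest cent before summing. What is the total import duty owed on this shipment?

Line 1 (84.24, Tyrar, 3,442 units, $145,011.46):
Base rate for 84.24 is 16% + $2.82/unit.
84.24 has an FTA preferential rate, but origin Tyrar is not Velune; base rate stands.
Duty = $145,011.46 × 16% + 3,442 × $2.82 = $32,908.27.
Line 2 (46.42, Solara, 1,617 liters, $359,669.31):
Base rate for 46.42 is 27%.
Duty = $359,669.31 × 27% = $97,110.71.
Line 3 (21.09, Solara, 2,212 kg, $136,834.32):
Base rate for 21.09 is 15.5%.
Additional duty on 21.09 from Solara: +63.9%. Applied ad valorem rate: 15.5% + 63.9% = 79.4%.
Duty = $136,834.32 × 79.4% = $108,646.45.
Total = $32,908.27 + $97,110.71 + $108,646.45 = $238,665.43.

$238,665.43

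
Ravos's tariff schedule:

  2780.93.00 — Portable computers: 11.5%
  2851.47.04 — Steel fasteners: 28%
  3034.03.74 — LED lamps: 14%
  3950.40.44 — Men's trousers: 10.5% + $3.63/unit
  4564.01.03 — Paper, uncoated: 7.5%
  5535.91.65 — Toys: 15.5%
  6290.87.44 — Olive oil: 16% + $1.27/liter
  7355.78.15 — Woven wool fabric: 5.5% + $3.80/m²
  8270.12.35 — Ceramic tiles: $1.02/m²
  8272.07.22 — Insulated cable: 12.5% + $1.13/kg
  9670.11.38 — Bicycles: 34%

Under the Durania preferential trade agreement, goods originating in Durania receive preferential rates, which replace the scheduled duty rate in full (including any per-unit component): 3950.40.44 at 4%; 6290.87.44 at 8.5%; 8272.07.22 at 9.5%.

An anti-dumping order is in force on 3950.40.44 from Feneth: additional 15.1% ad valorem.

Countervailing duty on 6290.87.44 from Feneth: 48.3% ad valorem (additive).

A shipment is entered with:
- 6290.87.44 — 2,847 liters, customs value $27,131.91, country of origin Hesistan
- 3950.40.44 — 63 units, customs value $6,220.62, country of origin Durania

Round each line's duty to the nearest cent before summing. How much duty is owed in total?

$8,205.62

Line 1 (6290.87.44, Hesistan, 2,847 liters, $27,131.91):
Base rate for 6290.87.44 is 16% + $1.27/liter.
6290.87.44 has an FTA preferential rate, but origin Hesistan is not Durania; base rate stands.
The additional-duty order on 6290.87.44 targets Feneth, not Hesistan; it does not apply.
Duty = $27,131.91 × 16% + 2,847 × $1.27 = $7,956.80.
Line 2 (3950.40.44, Durania, 63 units, $6,220.62):
Base rate for 3950.40.44 is 10.5% + $3.63/unit.
Origin Durania qualifies under the Ravos–Durania agreement and 3950.40.44 is covered: preferential rate 4% applies instead.
The additional-duty order on 3950.40.44 targets Feneth, not Durania; it does not apply.
Duty = $6,220.62 × 4% = $248.82.
Total = $7,956.80 + $248.82 = $8,205.62.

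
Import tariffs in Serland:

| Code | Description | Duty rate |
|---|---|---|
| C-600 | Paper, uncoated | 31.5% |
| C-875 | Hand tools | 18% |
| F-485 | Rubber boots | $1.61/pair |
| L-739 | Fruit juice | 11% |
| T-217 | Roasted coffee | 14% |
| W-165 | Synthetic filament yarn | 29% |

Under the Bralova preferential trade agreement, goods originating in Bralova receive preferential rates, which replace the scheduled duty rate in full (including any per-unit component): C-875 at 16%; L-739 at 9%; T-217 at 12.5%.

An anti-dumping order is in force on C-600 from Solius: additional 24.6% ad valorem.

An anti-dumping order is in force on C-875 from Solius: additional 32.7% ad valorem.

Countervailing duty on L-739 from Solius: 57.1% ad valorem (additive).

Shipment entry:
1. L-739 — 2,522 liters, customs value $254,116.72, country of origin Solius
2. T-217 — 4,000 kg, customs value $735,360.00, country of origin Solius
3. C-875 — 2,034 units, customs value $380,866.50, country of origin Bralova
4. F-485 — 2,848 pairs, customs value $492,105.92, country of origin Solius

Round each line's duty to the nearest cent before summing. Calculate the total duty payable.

$341,527.81

Line 1 (L-739, Solius, 2,522 liters, $254,116.72):
Base rate for L-739 is 11%.
L-739 has an FTA preferential rate, but origin Solius is not Bralova; base rate stands.
Additional duty on L-739 from Solius: +57.1%. Applied ad valorem rate: 11% + 57.1% = 68.1%.
Duty = $254,116.72 × 68.1% = $173,053.49.
Line 2 (T-217, Solius, 4,000 kg, $735,360.00):
Base rate for T-217 is 14%.
T-217 has an FTA preferential rate, but origin Solius is not Bralova; base rate stands.
Duty = $735,360.00 × 14% = $102,950.40.
Line 3 (C-875, Bralova, 2,034 units, $380,866.50):
Base rate for C-875 is 18%.
Origin Bralova qualifies under the Serland–Bralova agreement and C-875 is covered: preferential rate 16% applies instead.
The additional-duty order on C-875 targets Solius, not Bralova; it does not apply.
Duty = $380,866.50 × 16% = $60,938.64.
Line 4 (F-485, Solius, 2,848 pairs, $492,105.92):
Base rate for F-485 is $1.61/pair.
Duty = 2,848 × $1.61 = $4,585.28.
Total = $173,053.49 + $102,950.40 + $60,938.64 + $4,585.28 = $341,527.81.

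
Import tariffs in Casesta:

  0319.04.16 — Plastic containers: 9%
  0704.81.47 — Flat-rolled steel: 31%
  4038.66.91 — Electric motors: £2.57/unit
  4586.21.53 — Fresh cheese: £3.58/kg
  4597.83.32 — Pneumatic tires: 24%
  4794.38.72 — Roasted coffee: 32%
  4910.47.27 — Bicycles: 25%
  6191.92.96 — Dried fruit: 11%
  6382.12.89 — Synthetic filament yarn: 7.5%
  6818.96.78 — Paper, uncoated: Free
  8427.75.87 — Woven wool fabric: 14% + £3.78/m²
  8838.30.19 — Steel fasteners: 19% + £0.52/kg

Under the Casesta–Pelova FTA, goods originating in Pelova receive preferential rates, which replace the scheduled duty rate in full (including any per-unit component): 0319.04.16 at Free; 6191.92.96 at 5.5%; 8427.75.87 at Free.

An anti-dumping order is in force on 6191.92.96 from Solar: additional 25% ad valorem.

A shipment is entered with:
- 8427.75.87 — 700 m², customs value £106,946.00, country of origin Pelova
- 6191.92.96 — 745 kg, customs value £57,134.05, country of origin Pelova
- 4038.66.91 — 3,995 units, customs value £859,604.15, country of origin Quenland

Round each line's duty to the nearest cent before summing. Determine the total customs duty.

Line 1 (8427.75.87, Pelova, 700 m², £106,946.00):
Base rate for 8427.75.87 is 14% + £3.78/m².
Origin Pelova qualifies under the Casesta–Pelova agreement and 8427.75.87 is covered: preferential rate Free applies instead.
Duty = £106,946.00 × 0% = £0.00.
Line 2 (6191.92.96, Pelova, 745 kg, £57,134.05):
Base rate for 6191.92.96 is 11%.
Origin Pelova qualifies under the Casesta–Pelova agreement and 6191.92.96 is covered: preferential rate 5.5% applies instead.
The additional-duty order on 6191.92.96 targets Solar, not Pelova; it does not apply.
Duty = £57,134.05 × 5.5% = £3,142.37.
Line 3 (4038.66.91, Quenland, 3,995 units, £859,604.15):
Base rate for 4038.66.91 is £2.57/unit.
Duty = 3,995 × £2.57 = £10,267.15.
Total = £0.00 + £3,142.37 + £10,267.15 = £13,409.52.

£13,409.52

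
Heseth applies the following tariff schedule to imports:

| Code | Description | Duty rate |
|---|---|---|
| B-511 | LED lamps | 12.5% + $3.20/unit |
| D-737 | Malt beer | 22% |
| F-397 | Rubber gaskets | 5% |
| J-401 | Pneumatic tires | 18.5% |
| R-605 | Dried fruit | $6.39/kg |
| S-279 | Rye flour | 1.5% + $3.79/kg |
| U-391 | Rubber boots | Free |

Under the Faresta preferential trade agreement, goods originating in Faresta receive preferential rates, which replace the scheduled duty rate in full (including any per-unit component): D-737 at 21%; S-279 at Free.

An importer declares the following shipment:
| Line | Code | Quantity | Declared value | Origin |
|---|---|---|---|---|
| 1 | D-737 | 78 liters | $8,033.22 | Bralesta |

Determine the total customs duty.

$1,767.31

Line 1 (D-737, Bralesta, 78 liters, $8,033.22):
Base rate for D-737 is 22%.
D-737 has an FTA preferential rate, but origin Bralesta is not Faresta; base rate stands.
Duty = $8,033.22 × 22% = $1,767.31.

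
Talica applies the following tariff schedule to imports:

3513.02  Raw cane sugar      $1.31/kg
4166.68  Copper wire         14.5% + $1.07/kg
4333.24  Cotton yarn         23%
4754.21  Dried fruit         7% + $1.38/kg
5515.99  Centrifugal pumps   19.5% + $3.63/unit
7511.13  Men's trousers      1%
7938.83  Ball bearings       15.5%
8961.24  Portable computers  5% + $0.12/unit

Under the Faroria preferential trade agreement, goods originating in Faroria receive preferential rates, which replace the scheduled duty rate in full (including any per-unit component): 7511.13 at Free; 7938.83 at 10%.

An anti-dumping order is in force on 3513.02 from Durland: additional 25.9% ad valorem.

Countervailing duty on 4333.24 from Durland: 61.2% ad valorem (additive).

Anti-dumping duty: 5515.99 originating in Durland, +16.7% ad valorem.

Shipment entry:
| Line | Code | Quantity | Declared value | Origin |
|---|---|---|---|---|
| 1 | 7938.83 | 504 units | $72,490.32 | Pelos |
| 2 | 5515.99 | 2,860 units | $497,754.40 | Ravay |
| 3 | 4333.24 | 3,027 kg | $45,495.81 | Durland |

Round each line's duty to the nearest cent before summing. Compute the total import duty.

Line 1 (7938.83, Pelos, 504 units, $72,490.32):
Base rate for 7938.83 is 15.5%.
7938.83 has an FTA preferential rate, but origin Pelos is not Faroria; base rate stands.
Duty = $72,490.32 × 15.5% = $11,236.00.
Line 2 (5515.99, Ravay, 2,860 units, $497,754.40):
Base rate for 5515.99 is 19.5% + $3.63/unit.
The additional-duty order on 5515.99 targets Durland, not Ravay; it does not apply.
Duty = $497,754.40 × 19.5% + 2,860 × $3.63 = $107,443.91.
Line 3 (4333.24, Durland, 3,027 kg, $45,495.81):
Base rate for 4333.24 is 23%.
Additional duty on 4333.24 from Durland: +61.2%. Applied ad valorem rate: 23% + 61.2% = 84.2%.
Duty = $45,495.81 × 84.2% = $38,307.47.
Total = $11,236.00 + $107,443.91 + $38,307.47 = $156,987.38.

$156,987.38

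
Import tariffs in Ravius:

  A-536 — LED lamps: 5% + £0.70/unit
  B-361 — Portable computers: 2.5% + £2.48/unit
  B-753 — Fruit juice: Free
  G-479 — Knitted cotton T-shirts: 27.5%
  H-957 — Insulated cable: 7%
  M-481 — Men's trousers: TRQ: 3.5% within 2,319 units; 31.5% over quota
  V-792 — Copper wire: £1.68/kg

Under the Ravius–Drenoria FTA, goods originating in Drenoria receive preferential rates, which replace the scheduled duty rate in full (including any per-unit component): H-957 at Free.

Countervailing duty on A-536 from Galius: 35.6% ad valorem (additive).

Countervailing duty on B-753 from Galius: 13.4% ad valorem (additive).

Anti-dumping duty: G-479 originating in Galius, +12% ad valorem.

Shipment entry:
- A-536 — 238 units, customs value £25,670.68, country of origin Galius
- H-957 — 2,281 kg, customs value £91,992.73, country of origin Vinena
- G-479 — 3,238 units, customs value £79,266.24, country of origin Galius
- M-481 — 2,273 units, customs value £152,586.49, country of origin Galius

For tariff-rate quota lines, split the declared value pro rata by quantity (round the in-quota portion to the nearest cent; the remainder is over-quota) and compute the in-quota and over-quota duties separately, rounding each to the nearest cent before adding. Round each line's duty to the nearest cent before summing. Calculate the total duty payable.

£53,679.08

Line 1 (A-536, Galius, 238 units, £25,670.68):
Base rate for A-536 is 5% + £0.70/unit.
Additional duty on A-536 from Galius: +35.6%. Applied ad valorem rate: 5% + 35.6% = 40.6%.
Duty = £25,670.68 × 40.6% + 238 × £0.70 = £10,588.90.
Line 2 (H-957, Vinena, 2,281 kg, £91,992.73):
Base rate for H-957 is 7%.
H-957 has an FTA preferential rate, but origin Vinena is not Drenoria; base rate stands.
Duty = £91,992.73 × 7% = £6,439.49.
Line 3 (G-479, Galius, 3,238 units, £79,266.24):
Base rate for G-479 is 27.5%.
Additional duty on G-479 from Galius: +12%. Applied ad valorem rate: 27.5% + 12% = 39.5%.
Duty = £79,266.24 × 39.5% = £31,310.16.
Line 4 (M-481, Galius, 2,273 units, £152,586.49):
Code M-481 is under a tariff-rate quota (threshold 2,319 units). Quantity 2,273 units is within the quota, so the in-quota rate 3.5% applies to the full value.
Duty = £152,586.49 × 3.5% = £5,340.53.
Total = £10,588.90 + £6,439.49 + £31,310.16 + £5,340.53 = £53,679.08.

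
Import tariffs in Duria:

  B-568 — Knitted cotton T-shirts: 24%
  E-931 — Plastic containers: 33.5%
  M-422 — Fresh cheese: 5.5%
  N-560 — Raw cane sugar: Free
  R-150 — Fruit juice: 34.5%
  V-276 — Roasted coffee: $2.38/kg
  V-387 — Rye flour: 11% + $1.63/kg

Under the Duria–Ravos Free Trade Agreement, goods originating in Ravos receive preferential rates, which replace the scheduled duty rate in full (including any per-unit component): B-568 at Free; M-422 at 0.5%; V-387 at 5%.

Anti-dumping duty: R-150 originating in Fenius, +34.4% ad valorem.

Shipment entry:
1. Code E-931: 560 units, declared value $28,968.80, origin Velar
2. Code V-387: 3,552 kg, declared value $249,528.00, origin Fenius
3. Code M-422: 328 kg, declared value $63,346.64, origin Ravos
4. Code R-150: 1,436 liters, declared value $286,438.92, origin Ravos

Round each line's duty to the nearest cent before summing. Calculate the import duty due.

$142,080.55

Line 1 (E-931, Velar, 560 units, $28,968.80):
Base rate for E-931 is 33.5%.
Duty = $28,968.80 × 33.5% = $9,704.55.
Line 2 (V-387, Fenius, 3,552 kg, $249,528.00):
Base rate for V-387 is 11% + $1.63/kg.
V-387 has an FTA preferential rate, but origin Fenius is not Ravos; base rate stands.
Duty = $249,528.00 × 11% + 3,552 × $1.63 = $33,237.84.
Line 3 (M-422, Ravos, 328 kg, $63,346.64):
Base rate for M-422 is 5.5%.
Origin Ravos qualifies under the Duria–Ravos agreement and M-422 is covered: preferential rate 0.5% applies instead.
Duty = $63,346.64 × 0.5% = $316.73.
Line 4 (R-150, Ravos, 1,436 liters, $286,438.92):
Base rate for R-150 is 34.5%.
Origin Ravos is the FTA partner but R-150 is not on the preference list; base rate stands.
The additional-duty order on R-150 targets Fenius, not Ravos; it does not apply.
Duty = $286,438.92 × 34.5% = $98,821.43.
Total = $9,704.55 + $33,237.84 + $316.73 + $98,821.43 = $142,080.55.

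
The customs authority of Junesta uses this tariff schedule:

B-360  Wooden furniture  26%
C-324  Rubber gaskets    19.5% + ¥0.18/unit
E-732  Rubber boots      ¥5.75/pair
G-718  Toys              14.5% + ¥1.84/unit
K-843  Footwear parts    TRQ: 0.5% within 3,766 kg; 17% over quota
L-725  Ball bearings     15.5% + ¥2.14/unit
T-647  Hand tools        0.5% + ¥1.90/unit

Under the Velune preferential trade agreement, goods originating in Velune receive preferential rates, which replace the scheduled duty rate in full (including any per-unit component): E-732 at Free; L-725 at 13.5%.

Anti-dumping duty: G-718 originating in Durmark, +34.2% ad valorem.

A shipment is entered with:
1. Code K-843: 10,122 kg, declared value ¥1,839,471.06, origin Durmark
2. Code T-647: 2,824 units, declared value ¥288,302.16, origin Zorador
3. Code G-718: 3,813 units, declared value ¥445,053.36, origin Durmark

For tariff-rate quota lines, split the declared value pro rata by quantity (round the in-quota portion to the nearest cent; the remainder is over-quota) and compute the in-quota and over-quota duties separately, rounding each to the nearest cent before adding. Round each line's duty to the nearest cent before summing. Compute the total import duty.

Line 1 (K-843, Durmark, 10,122 kg, ¥1,839,471.06):
Code K-843 is under a tariff-rate quota (threshold 3,766 kg). In-quota: 3,766 kg at 0.5%; over-quota: 6,356 kg at 17%.
Pro-rata value split: in-quota = ¥1,839,471.06 × 3,766/10,122 = ¥684,395.18; over-quota = ¥1,839,471.06 − ¥684,395.18 = ¥1,155,075.88.
In-quota duty = ¥684,395.18 × 0.5% = ¥3,421.98. Over-quota duty = ¥1,155,075.88 × 17% = ¥196,362.90.
Line duty = ¥3,421.98 + ¥196,362.90 = ¥199,784.88.
Line 2 (T-647, Zorador, 2,824 units, ¥288,302.16):
Base rate for T-647 is 0.5% + ¥1.90/unit.
Duty = ¥288,302.16 × 0.5% + 2,824 × ¥1.90 = ¥6,807.11.
Line 3 (G-718, Durmark, 3,813 units, ¥445,053.36):
Base rate for G-718 is 14.5% + ¥1.84/unit.
Additional duty on G-718 from Durmark: +34.2%. Applied ad valorem rate: 14.5% + 34.2% = 48.7%.
Duty = ¥445,053.36 × 48.7% + 3,813 × ¥1.84 = ¥223,756.91.
Total = ¥199,784.88 + ¥6,807.11 + ¥223,756.91 = ¥430,348.90.

¥430,348.90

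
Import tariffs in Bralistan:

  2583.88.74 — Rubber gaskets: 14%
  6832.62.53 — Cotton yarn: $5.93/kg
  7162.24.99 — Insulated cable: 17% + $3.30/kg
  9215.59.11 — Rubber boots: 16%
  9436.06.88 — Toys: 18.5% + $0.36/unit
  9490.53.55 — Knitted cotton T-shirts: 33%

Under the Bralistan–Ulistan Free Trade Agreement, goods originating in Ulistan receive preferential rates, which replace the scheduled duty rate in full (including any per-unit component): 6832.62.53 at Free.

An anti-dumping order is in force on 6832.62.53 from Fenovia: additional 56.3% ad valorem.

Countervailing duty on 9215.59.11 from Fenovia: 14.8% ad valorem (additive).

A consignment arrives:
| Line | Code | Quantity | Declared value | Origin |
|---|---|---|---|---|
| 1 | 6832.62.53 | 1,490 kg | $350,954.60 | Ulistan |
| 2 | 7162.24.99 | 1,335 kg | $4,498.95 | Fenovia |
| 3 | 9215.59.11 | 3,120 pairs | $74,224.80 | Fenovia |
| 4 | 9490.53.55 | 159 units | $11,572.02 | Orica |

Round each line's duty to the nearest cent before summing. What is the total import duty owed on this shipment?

$31,850.33

Line 1 (6832.62.53, Ulistan, 1,490 kg, $350,954.60):
Base rate for 6832.62.53 is $5.93/kg.
Origin Ulistan qualifies under the Bralistan–Ulistan agreement and 6832.62.53 is covered: preferential rate Free applies instead.
The additional-duty order on 6832.62.53 targets Fenovia, not Ulistan; it does not apply.
Duty = $350,954.60 × 0% = $0.00.
Line 2 (7162.24.99, Fenovia, 1,335 kg, $4,498.95):
Base rate for 7162.24.99 is 17% + $3.30/kg.
Duty = $4,498.95 × 17% + 1,335 × $3.30 = $5,170.32.
Line 3 (9215.59.11, Fenovia, 3,120 pairs, $74,224.80):
Base rate for 9215.59.11 is 16%.
Additional duty on 9215.59.11 from Fenovia: +14.8%. Applied ad valorem rate: 16% + 14.8% = 30.8%.
Duty = $74,224.80 × 30.8% = $22,861.24.
Line 4 (9490.53.55, Orica, 159 units, $11,572.02):
Base rate for 9490.53.55 is 33%.
Duty = $11,572.02 × 33% = $3,818.77.
Total = $0.00 + $5,170.32 + $22,861.24 + $3,818.77 = $31,850.33.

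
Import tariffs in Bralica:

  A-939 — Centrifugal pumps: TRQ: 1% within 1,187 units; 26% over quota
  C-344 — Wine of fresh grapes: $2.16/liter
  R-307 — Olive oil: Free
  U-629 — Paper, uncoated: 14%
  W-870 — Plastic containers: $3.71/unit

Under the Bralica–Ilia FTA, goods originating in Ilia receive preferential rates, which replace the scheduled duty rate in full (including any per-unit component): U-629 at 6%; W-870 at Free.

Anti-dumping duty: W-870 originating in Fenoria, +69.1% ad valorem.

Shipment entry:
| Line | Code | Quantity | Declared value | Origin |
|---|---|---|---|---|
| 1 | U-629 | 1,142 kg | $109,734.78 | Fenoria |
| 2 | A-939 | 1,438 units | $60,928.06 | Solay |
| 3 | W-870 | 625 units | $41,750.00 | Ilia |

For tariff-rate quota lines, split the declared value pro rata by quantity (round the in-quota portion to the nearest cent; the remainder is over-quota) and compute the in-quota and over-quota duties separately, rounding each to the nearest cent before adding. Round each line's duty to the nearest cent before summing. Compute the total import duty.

Line 1 (U-629, Fenoria, 1,142 kg, $109,734.78):
Base rate for U-629 is 14%.
U-629 has an FTA preferential rate, but origin Fenoria is not Ilia; base rate stands.
Duty = $109,734.78 × 14% = $15,362.87.
Line 2 (A-939, Solay, 1,438 units, $60,928.06):
Code A-939 is under a tariff-rate quota (threshold 1,187 units). In-quota: 1,187 units at 1%; over-quota: 251 units at 26%.
Pro-rata value split: in-quota = $60,928.06 × 1,187/1,438 = $50,293.19; over-quota = $60,928.06 − $50,293.19 = $10,634.87.
In-quota duty = $50,293.19 × 1% = $502.93. Over-quota duty = $10,634.87 × 26% = $2,765.07.
Line duty = $502.93 + $2,765.07 = $3,268.00.
Line 3 (W-870, Ilia, 625 units, $41,750.00):
Base rate for W-870 is $3.71/unit.
Origin Ilia qualifies under the Bralica–Ilia agreement and W-870 is covered: preferential rate Free applies instead.
The additional-duty order on W-870 targets Fenoria, not Ilia; it does not apply.
Duty = $41,750.00 × 0% = $0.00.
Total = $15,362.87 + $3,268.00 + $0.00 = $18,630.87.

$18,630.87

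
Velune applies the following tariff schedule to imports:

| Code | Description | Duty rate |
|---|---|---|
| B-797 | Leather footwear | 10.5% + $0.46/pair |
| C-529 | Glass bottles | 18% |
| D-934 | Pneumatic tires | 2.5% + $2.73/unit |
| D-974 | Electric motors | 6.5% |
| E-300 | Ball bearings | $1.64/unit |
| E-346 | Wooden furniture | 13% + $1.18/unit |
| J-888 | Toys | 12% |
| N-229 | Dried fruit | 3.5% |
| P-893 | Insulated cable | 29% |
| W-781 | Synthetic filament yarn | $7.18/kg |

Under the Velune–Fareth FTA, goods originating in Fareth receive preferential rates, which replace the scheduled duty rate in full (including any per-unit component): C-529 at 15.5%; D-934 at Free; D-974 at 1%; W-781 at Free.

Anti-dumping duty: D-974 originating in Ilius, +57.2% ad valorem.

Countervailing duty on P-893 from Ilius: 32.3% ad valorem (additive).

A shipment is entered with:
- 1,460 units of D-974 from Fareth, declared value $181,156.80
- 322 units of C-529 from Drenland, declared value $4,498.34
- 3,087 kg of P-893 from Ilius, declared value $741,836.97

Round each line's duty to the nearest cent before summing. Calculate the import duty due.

Line 1 (D-974, Fareth, 1,460 units, $181,156.80):
Base rate for D-974 is 6.5%.
Origin Fareth qualifies under the Velune–Fareth agreement and D-974 is covered: preferential rate 1% applies instead.
The additional-duty order on D-974 targets Ilius, not Fareth; it does not apply.
Duty = $181,156.80 × 1% = $1,811.57.
Line 2 (C-529, Drenland, 322 units, $4,498.34):
Base rate for C-529 is 18%.
C-529 has an FTA preferential rate, but origin Drenland is not Fareth; base rate stands.
Duty = $4,498.34 × 18% = $809.70.
Line 3 (P-893, Ilius, 3,087 kg, $741,836.97):
Base rate for P-893 is 29%.
Additional duty on P-893 from Ilius: +32.3%. Applied ad valorem rate: 29% + 32.3% = 61.3%.
Duty = $741,836.97 × 61.3% = $454,746.06.
Total = $1,811.57 + $809.70 + $454,746.06 = $457,367.33.

$457,367.33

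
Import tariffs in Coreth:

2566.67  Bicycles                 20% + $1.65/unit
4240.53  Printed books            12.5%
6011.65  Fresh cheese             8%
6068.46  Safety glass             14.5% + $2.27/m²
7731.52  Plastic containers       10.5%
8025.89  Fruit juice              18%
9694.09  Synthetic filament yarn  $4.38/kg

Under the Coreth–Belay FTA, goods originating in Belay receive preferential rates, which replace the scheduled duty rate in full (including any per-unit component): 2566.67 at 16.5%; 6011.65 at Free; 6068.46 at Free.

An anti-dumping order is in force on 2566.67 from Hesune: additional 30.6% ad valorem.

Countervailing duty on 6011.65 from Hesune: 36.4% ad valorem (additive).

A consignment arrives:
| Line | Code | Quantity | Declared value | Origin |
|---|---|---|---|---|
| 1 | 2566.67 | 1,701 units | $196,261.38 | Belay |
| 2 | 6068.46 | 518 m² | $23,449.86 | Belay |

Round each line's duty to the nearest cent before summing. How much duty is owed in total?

Line 1 (2566.67, Belay, 1,701 units, $196,261.38):
Base rate for 2566.67 is 20% + $1.65/unit.
Origin Belay qualifies under the Coreth–Belay agreement and 2566.67 is covered: preferential rate 16.5% applies instead.
The additional-duty order on 2566.67 targets Hesune, not Belay; it does not apply.
Duty = $196,261.38 × 16.5% = $32,383.13.
Line 2 (6068.46, Belay, 518 m², $23,449.86):
Base rate for 6068.46 is 14.5% + $2.27/m².
Origin Belay qualifies under the Coreth–Belay agreement and 6068.46 is covered: preferential rate Free applies instead.
Duty = $23,449.86 × 0% = $0.00.
Total = $32,383.13 + $0.00 = $32,383.13.

$32,383.13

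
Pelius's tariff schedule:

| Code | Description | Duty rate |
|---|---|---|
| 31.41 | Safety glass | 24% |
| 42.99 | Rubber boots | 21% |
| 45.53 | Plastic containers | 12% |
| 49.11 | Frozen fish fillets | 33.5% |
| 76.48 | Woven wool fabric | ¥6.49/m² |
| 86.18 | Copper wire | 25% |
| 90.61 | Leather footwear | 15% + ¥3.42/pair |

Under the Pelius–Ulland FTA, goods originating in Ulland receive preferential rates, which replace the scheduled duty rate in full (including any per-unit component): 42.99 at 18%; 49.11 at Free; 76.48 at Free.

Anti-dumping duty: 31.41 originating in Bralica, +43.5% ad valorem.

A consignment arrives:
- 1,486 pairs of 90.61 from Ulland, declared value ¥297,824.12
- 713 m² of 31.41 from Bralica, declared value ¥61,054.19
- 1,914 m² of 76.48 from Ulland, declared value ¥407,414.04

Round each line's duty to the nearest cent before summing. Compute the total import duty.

¥90,967.32

Line 1 (90.61, Ulland, 1,486 pairs, ¥297,824.12):
Base rate for 90.61 is 15% + ¥3.42/pair.
Origin Ulland is the FTA partner but 90.61 is not on the preference list; base rate stands.
Duty = ¥297,824.12 × 15% + 1,486 × ¥3.42 = ¥49,755.74.
Line 2 (31.41, Bralica, 713 m², ¥61,054.19):
Base rate for 31.41 is 24%.
Additional duty on 31.41 from Bralica: +43.5%. Applied ad valorem rate: 24% + 43.5% = 67.5%.
Duty = ¥61,054.19 × 67.5% = ¥41,211.58.
Line 3 (76.48, Ulland, 1,914 m², ¥407,414.04):
Base rate for 76.48 is ¥6.49/m².
Origin Ulland qualifies under the Pelius–Ulland agreement and 76.48 is covered: preferential rate Free applies instead.
Duty = ¥407,414.04 × 0% = ¥0.00.
Total = ¥49,755.74 + ¥41,211.58 + ¥0.00 = ¥90,967.32.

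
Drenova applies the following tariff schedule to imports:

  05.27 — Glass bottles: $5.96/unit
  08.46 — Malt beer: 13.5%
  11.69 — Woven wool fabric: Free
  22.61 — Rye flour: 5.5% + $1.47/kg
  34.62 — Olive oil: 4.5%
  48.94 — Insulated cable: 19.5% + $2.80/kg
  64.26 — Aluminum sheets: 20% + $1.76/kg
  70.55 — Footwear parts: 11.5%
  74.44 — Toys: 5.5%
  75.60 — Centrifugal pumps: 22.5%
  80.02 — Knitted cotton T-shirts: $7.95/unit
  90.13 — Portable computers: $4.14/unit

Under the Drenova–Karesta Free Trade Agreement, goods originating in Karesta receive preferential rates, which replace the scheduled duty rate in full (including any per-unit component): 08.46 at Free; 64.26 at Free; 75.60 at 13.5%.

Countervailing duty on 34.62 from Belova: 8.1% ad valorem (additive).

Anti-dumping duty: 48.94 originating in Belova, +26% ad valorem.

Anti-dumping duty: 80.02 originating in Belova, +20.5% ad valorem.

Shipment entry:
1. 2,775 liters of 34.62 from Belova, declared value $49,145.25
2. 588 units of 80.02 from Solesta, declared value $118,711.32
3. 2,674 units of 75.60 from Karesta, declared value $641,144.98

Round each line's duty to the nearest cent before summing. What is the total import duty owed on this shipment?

$97,421.47

Line 1 (34.62, Belova, 2,775 liters, $49,145.25):
Base rate for 34.62 is 4.5%.
Additional duty on 34.62 from Belova: +8.1%. Applied ad valorem rate: 4.5% + 8.1% = 12.6%.
Duty = $49,145.25 × 12.6% = $6,192.30.
Line 2 (80.02, Solesta, 588 units, $118,711.32):
Base rate for 80.02 is $7.95/unit.
The additional-duty order on 80.02 targets Belova, not Solesta; it does not apply.
Duty = 588 × $7.95 = $4,674.60.
Line 3 (75.60, Karesta, 2,674 units, $641,144.98):
Base rate for 75.60 is 22.5%.
Origin Karesta qualifies under the Drenova–Karesta agreement and 75.60 is covered: preferential rate 13.5% applies instead.
Duty = $641,144.98 × 13.5% = $86,554.57.
Total = $6,192.30 + $4,674.60 + $86,554.57 = $97,421.47.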